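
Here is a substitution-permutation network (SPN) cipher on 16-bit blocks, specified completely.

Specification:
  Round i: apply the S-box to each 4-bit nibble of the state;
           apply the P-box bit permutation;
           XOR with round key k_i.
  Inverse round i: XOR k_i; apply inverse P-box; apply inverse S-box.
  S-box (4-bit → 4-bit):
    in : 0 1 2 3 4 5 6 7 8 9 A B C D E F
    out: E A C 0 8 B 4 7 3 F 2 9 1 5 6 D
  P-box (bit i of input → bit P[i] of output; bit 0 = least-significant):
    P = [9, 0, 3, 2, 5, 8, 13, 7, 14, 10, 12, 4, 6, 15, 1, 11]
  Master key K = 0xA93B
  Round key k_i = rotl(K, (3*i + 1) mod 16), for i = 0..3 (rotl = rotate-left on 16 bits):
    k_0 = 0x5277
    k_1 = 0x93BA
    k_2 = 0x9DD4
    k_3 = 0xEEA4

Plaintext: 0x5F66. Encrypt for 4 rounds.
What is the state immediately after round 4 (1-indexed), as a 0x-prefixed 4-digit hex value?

s_0 = plaintext = 0x5F66
s_1 = Round(s_0, k_0) = 0xAA2F
s_2 = Round(s_1, k_1) = 0x3536
s_3 = Round(s_2, k_2) = 0xD9CC
s_4 = Round(s_3, k_3) = 0xB8D6

0xB8D6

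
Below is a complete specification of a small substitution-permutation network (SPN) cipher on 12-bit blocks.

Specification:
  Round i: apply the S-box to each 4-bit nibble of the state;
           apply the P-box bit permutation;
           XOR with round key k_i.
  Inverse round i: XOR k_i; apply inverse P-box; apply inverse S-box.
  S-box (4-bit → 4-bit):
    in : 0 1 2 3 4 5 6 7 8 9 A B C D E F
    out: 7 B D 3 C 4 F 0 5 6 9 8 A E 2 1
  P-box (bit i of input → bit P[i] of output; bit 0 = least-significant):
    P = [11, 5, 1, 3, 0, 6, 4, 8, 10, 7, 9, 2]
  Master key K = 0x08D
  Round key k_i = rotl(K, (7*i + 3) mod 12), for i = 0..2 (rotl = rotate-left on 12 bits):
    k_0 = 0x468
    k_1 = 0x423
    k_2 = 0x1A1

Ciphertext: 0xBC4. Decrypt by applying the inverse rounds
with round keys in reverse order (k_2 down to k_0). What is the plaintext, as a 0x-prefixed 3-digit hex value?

0x42D

s_0 = ciphertext = 0xBC4
s_1 = InvRound(s_0, k_2) = 0x433
s_2 = InvRound(s_1, k_1) = 0x757
s_3 = InvRound(s_2, k_0) = 0x42D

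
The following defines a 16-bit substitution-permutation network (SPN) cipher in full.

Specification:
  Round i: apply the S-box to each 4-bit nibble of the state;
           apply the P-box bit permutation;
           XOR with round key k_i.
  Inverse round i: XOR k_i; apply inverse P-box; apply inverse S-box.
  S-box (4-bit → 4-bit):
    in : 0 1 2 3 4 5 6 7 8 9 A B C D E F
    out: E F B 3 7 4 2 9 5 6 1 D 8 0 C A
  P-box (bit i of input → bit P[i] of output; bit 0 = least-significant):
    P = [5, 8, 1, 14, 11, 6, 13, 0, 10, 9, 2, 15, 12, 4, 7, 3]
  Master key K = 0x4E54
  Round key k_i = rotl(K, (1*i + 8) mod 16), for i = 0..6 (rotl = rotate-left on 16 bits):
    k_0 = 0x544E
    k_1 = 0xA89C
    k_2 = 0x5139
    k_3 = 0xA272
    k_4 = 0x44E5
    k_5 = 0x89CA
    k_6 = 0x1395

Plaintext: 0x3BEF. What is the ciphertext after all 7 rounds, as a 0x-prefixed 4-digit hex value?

0xC54B

s_0 = plaintext = 0x3BEF
s_1 = Round(s_0, k_0) = 0xA15B
s_2 = Round(s_1, k_1) = 0x5EBA
s_3 = Round(s_2, k_2) = 0xF99C
s_4 = Round(s_3, k_3) = 0xC02E
s_5 = Round(s_4, k_4) = 0x8EAA
s_6 = Round(s_5, k_5) = 0x116E
s_7 = Round(s_6, k_6) = 0xC54B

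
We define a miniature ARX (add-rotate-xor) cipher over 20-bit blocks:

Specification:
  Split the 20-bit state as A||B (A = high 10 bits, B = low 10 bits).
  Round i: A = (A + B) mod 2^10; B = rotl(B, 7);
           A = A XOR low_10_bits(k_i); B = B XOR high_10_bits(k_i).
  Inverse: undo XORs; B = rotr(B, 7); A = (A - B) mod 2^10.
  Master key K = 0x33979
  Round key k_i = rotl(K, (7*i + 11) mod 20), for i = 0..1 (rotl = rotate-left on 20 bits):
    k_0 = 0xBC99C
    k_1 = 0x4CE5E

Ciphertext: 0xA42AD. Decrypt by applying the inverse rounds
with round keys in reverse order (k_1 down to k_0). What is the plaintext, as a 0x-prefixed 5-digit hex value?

0x87C2C

s_0 = ciphertext = 0xA42AD
s_1 = InvRound(s_0, k_1) = 0xF5CF7
s_2 = InvRound(s_1, k_0) = 0x87C2C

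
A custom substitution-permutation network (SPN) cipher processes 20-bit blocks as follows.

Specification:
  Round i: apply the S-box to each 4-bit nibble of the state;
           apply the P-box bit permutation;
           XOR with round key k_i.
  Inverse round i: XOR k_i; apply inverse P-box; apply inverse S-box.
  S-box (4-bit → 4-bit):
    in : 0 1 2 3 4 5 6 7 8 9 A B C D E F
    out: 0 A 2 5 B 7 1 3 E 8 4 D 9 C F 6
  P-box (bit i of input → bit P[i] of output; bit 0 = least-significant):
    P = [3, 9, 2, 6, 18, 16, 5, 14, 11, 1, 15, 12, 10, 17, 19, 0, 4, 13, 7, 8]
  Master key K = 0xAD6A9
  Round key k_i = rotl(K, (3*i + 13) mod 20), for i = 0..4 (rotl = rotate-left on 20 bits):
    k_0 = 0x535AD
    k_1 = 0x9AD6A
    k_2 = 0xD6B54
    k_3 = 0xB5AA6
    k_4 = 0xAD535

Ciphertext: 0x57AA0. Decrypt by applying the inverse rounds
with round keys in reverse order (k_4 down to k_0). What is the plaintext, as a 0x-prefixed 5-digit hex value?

0xC5548

s_0 = ciphertext = 0x57AA0
s_1 = InvRound(s_0, k_4) = 0xEE37F
s_2 = InvRound(s_1, k_3) = 0xE9B7C
s_3 = InvRound(s_2, k_2) = 0x22D86
s_4 = InvRound(s_3, k_1) = 0xAFAFB
s_5 = InvRound(s_4, k_0) = 0xC5548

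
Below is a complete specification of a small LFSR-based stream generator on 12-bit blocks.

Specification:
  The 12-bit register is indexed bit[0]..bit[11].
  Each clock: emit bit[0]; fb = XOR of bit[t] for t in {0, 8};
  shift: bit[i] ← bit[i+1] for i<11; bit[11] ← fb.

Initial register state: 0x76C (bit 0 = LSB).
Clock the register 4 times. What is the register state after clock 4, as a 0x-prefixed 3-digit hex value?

0xB76

reg_0 = 0x76C
clock 1: out=0, reg = 0xBB6
clock 2: out=0, reg = 0xDDB
clock 3: out=1, reg = 0x6ED
clock 4: out=1, reg = 0xB76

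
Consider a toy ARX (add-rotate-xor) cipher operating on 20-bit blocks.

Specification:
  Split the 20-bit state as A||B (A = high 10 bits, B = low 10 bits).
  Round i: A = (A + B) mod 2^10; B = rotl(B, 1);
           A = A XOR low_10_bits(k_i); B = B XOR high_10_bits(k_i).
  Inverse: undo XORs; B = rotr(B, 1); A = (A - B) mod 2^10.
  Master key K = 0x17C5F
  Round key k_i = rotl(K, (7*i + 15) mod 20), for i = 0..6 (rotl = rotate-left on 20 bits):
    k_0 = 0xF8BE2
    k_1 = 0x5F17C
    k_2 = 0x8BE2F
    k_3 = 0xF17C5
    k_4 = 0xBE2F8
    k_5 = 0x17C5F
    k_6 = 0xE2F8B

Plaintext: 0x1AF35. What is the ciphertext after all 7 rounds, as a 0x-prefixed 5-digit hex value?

s_0 = plaintext = 0x1AF35
s_1 = Round(s_0, k_0) = 0x10989
s_2 = Round(s_1, k_1) = 0x2DE6E
s_3 = Round(s_2, k_2) = 0x42AF2
s_4 = Round(s_3, k_3) = 0x0E620
s_5 = Round(s_4, k_4) = 0x286B9
s_6 = Round(s_5, k_5) = 0xC152C
s_7 = Round(s_6, k_6) = 0xEE9D3

0xEE9D3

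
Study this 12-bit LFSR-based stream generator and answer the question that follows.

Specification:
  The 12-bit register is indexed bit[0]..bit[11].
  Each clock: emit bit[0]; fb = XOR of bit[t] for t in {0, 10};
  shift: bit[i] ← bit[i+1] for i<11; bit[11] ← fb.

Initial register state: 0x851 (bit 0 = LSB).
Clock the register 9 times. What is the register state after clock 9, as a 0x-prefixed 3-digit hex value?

reg_0 = 0x851
clock 1: out=1, reg = 0xC28
clock 2: out=0, reg = 0xE14
clock 3: out=0, reg = 0xF0A
clock 4: out=0, reg = 0xF85
clock 5: out=1, reg = 0x7C2
clock 6: out=0, reg = 0xBE1
clock 7: out=1, reg = 0xDF0
clock 8: out=0, reg = 0xEF8
clock 9: out=0, reg = 0xF7C

0xF7C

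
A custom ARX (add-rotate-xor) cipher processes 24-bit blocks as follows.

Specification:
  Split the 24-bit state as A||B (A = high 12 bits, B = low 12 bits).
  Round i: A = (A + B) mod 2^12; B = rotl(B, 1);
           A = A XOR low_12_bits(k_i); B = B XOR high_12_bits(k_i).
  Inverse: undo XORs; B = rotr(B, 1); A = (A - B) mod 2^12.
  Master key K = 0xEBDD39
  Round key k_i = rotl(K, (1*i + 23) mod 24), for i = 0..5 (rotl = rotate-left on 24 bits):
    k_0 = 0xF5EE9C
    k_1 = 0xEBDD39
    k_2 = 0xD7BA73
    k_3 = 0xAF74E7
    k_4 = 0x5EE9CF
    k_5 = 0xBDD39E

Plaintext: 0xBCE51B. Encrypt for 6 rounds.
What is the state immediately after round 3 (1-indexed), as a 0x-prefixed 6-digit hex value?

s_0 = plaintext = 0xBCE51B
s_1 = Round(s_0, k_0) = 0xE75568
s_2 = Round(s_1, k_1) = 0xEE446D
s_3 = Round(s_2, k_2) = 0x9225A1
s_4 = Round(s_3, k_3) = 0xA241B5
s_5 = Round(s_4, k_4) = 0x216684
s_6 = Round(s_5, k_5) = 0xB046D5

0x9225A1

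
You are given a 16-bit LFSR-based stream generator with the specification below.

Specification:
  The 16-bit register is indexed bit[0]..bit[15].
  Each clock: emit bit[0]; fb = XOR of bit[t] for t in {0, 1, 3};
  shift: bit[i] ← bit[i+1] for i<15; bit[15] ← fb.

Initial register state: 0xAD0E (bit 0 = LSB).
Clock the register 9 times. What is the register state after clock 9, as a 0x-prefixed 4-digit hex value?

0x1456

reg_0 = 0xAD0E
clock 1: out=0, reg = 0x5687
clock 2: out=1, reg = 0x2B43
clock 3: out=1, reg = 0x15A1
clock 4: out=1, reg = 0x8AD0
clock 5: out=0, reg = 0x4568
clock 6: out=0, reg = 0xA2B4
clock 7: out=0, reg = 0x515A
clock 8: out=0, reg = 0x28AD
clock 9: out=1, reg = 0x1456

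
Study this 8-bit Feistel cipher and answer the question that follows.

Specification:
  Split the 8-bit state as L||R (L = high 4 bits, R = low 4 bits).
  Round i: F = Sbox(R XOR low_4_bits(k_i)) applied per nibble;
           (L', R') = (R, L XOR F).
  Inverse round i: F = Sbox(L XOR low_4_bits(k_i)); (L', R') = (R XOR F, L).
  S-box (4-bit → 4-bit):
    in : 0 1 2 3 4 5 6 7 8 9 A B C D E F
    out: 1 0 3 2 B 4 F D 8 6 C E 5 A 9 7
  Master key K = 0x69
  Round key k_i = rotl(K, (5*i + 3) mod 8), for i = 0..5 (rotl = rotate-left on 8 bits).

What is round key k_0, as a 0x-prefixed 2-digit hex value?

K = 0x69
k_0 = rotl(K, (5*0+3) mod 8) = rotl(K, 3) = 0x4B

0x4B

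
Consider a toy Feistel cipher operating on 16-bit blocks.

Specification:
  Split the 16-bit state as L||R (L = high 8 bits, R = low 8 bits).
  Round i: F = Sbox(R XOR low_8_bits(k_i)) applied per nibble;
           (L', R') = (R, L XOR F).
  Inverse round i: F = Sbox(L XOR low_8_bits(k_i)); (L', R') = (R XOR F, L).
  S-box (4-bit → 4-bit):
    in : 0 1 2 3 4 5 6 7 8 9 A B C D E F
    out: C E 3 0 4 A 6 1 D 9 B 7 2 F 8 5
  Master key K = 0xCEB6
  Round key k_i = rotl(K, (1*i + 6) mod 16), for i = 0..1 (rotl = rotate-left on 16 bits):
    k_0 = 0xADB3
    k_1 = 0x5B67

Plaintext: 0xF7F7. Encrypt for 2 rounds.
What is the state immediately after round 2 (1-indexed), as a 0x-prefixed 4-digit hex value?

s_0 = plaintext = 0xF7F7
s_1 = Round(s_0, k_0) = 0xF7B3
s_2 = Round(s_1, k_1) = 0xB303

0xB303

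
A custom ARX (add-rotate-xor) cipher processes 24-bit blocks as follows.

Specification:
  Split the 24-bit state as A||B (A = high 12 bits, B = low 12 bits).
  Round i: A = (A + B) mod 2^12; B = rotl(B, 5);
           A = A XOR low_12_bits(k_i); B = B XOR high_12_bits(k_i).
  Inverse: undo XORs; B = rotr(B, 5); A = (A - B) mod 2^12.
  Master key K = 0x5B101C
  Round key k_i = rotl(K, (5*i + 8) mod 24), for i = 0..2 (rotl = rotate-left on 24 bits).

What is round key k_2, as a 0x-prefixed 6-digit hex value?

0x716C40

K = 0x5B101C
k_0 = rotl(K, (5*0+8) mod 24) = rotl(K, 8) = 0x101C5B
k_1 = rotl(K, (5*1+8) mod 24) = rotl(K, 13) = 0x038B62
k_2 = rotl(K, (5*2+8) mod 24) = rotl(K, 18) = 0x716C40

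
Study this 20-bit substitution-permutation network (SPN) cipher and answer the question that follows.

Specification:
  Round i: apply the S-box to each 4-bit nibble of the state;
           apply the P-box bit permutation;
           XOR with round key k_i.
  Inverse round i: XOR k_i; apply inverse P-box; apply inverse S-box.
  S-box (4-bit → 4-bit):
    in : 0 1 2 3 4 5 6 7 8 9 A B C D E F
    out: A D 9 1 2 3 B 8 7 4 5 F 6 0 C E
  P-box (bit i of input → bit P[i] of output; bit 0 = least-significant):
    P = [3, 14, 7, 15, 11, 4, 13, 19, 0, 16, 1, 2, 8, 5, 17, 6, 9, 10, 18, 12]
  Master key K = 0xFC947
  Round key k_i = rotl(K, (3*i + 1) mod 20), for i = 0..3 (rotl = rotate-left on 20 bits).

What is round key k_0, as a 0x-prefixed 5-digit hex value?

K = 0xFC947
k_0 = rotl(K, (3*0+1) mod 20) = rotl(K, 1) = 0xF928F

0xF928F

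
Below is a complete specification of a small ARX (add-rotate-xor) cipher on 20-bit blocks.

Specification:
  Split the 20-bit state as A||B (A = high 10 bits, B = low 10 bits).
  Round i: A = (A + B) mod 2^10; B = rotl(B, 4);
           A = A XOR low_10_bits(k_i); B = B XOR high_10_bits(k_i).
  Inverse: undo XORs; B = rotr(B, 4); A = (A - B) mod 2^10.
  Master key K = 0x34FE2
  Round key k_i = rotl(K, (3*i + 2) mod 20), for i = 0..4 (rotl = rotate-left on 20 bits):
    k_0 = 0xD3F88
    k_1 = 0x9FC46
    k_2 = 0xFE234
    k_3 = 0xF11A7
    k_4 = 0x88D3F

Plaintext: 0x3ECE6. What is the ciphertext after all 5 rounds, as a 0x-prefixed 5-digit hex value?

s_0 = plaintext = 0x3ECE6
s_1 = Round(s_0, k_0) = 0x9A52C
s_2 = Round(s_1, k_1) = 0xF4CBB
s_3 = Round(s_2, k_2) = 0xAE84A
s_4 = Round(s_3, k_3) = 0xA8F65
s_5 = Round(s_4, k_4) = 0xCDC7E

0xCDC7E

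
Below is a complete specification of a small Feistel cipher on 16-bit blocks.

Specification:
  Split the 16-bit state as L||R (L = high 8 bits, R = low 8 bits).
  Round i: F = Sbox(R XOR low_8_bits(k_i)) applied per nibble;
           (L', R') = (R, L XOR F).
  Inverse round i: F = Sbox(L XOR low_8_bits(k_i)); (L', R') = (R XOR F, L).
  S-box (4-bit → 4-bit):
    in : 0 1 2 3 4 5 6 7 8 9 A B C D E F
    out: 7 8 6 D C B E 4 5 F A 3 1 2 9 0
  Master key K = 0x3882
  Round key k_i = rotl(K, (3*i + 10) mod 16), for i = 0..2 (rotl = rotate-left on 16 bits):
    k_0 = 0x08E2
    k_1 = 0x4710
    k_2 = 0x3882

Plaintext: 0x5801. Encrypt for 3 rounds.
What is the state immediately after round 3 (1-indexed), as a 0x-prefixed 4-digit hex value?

0x2A60

s_0 = plaintext = 0x5801
s_1 = Round(s_0, k_0) = 0x01C5
s_2 = Round(s_1, k_1) = 0xC52A
s_3 = Round(s_2, k_2) = 0x2A60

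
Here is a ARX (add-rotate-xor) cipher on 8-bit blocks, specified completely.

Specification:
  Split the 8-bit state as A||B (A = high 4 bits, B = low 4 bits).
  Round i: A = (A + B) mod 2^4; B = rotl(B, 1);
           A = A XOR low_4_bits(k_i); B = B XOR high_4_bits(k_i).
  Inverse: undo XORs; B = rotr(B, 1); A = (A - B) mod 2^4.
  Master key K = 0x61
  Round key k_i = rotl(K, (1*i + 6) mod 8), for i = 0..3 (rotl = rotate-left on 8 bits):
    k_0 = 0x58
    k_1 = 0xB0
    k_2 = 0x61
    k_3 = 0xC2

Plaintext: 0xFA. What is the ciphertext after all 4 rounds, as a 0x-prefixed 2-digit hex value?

0xCE

s_0 = plaintext = 0xFA
s_1 = Round(s_0, k_0) = 0x10
s_2 = Round(s_1, k_1) = 0x1B
s_3 = Round(s_2, k_2) = 0xD1
s_4 = Round(s_3, k_3) = 0xCE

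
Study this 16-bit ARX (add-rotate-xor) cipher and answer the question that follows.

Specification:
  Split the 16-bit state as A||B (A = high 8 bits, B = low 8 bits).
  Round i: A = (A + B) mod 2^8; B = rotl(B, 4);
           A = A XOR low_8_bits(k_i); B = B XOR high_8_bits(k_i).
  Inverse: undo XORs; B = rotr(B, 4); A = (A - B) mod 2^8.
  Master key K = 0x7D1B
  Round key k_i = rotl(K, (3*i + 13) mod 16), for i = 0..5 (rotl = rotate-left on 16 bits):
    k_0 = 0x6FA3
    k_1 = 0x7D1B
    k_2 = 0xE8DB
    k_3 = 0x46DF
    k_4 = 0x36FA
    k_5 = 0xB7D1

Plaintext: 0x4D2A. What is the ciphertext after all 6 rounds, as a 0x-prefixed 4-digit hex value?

s_0 = plaintext = 0x4D2A
s_1 = Round(s_0, k_0) = 0xD4CD
s_2 = Round(s_1, k_1) = 0xBAA1
s_3 = Round(s_2, k_2) = 0x80F2
s_4 = Round(s_3, k_3) = 0xAD69
s_5 = Round(s_4, k_4) = 0xECA0
s_6 = Round(s_5, k_5) = 0x5DBD

0x5DBD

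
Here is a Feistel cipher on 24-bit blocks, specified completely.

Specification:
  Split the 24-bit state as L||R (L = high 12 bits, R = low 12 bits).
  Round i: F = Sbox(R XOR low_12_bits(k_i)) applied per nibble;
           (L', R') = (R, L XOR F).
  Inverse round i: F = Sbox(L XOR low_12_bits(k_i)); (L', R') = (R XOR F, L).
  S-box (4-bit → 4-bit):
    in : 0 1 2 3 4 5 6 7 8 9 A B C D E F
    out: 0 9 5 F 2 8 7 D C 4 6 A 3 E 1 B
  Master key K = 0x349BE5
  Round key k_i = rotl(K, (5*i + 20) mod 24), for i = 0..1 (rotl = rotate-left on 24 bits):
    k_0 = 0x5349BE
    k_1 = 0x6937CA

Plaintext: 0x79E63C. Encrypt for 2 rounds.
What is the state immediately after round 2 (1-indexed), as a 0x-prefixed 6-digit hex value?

0xC5BC75

s_0 = plaintext = 0x79E63C
s_1 = Round(s_0, k_0) = 0x63CC5B
s_2 = Round(s_1, k_1) = 0xC5BC75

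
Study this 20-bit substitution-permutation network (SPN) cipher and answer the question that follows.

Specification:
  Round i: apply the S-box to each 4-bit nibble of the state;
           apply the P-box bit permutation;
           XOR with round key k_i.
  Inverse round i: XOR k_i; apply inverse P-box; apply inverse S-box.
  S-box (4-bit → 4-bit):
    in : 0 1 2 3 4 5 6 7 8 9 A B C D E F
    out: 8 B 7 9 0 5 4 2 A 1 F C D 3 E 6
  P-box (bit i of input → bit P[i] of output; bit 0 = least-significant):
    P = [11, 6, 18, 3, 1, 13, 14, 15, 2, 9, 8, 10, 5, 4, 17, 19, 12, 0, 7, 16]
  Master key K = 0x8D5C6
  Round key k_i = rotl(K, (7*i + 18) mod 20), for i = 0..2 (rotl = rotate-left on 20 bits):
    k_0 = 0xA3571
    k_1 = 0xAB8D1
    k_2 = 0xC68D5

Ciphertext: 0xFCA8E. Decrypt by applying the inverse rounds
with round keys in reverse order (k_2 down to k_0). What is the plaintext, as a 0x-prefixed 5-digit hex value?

0x37F65

s_0 = ciphertext = 0xFCA8E
s_1 = InvRound(s_0, k_2) = 0x8F718
s_2 = InvRound(s_1, k_1) = 0xF6E61
s_3 = InvRound(s_2, k_0) = 0x37F65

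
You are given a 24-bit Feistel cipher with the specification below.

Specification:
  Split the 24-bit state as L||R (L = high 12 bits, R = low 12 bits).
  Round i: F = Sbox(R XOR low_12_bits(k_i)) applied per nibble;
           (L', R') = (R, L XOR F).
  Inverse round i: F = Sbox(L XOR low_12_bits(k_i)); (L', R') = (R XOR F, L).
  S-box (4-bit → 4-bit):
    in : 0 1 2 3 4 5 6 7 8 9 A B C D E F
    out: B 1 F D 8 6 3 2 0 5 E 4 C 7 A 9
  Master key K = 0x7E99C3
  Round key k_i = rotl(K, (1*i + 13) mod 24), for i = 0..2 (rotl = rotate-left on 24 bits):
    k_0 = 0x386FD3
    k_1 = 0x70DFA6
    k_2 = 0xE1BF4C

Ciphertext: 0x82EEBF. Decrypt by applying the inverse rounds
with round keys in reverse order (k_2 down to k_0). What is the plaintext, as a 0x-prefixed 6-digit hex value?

0x23A5DD

s_0 = ciphertext = 0x82EEBF
s_1 = InvRound(s_0, k_2) = 0xC8082E
s_2 = InvRound(s_1, k_1) = 0x5DDC80
s_3 = InvRound(s_2, k_0) = 0x23A5DD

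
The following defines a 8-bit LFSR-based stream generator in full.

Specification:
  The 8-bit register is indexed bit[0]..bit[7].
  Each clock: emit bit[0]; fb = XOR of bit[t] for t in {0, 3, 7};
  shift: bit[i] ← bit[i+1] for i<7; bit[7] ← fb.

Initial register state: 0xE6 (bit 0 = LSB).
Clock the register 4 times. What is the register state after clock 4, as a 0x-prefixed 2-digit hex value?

0x9E

reg_0 = 0xE6
clock 1: out=0, reg = 0xF3
clock 2: out=1, reg = 0x79
clock 3: out=1, reg = 0x3C
clock 4: out=0, reg = 0x9E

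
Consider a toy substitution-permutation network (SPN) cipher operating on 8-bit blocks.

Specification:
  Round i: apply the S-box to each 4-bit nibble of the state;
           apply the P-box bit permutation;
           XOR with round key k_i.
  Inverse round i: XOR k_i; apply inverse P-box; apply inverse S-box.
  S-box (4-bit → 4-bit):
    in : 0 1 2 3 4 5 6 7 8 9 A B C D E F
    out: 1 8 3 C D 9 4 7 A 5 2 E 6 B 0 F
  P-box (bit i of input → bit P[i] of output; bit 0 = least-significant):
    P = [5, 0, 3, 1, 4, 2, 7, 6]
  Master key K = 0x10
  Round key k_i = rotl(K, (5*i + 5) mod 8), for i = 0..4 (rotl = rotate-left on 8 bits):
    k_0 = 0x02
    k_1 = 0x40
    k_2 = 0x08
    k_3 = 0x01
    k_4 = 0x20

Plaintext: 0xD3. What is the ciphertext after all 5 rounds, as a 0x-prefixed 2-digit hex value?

s_0 = plaintext = 0xD3
s_1 = Round(s_0, k_0) = 0x5C
s_2 = Round(s_1, k_1) = 0x19
s_3 = Round(s_2, k_2) = 0x60
s_4 = Round(s_3, k_3) = 0xA1
s_5 = Round(s_4, k_4) = 0x26

0x26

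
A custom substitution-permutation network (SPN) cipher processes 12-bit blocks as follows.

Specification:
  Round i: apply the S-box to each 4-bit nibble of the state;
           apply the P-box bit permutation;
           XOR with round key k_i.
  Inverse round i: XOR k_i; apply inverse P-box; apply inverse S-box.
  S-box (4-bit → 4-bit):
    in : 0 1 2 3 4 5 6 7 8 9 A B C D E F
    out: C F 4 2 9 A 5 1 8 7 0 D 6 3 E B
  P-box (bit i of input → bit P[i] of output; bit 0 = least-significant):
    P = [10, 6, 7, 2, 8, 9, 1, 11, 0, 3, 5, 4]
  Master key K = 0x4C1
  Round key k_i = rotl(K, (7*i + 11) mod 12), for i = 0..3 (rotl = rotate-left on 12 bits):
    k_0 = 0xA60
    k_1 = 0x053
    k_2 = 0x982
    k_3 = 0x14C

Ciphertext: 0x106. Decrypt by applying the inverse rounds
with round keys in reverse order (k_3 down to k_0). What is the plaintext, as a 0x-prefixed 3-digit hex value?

s_0 = ciphertext = 0x106
s_1 = InvRound(s_0, k_3) = 0x323
s_2 = InvRound(s_1, k_2) = 0x652
s_3 = InvRound(s_2, k_1) = 0x737
s_4 = InvRound(s_3, k_0) = 0x4BF

0x4BF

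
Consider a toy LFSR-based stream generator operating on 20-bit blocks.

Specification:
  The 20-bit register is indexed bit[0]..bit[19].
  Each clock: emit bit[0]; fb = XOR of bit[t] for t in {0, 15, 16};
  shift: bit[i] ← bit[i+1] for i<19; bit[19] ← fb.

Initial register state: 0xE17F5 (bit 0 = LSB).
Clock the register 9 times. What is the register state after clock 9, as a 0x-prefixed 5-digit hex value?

reg_0 = 0xE17F5
clock 1: out=1, reg = 0xF0BFA
clock 2: out=0, reg = 0xF85FD
clock 3: out=1, reg = 0xFC2FE
clock 4: out=0, reg = 0x7E17F
clock 5: out=1, reg = 0xBF0BF
clock 6: out=1, reg = 0xDF85F
clock 7: out=1, reg = 0xEFC2F
clock 8: out=1, reg = 0x77E17
clock 9: out=1, reg = 0x3BF0B

0x3BF0B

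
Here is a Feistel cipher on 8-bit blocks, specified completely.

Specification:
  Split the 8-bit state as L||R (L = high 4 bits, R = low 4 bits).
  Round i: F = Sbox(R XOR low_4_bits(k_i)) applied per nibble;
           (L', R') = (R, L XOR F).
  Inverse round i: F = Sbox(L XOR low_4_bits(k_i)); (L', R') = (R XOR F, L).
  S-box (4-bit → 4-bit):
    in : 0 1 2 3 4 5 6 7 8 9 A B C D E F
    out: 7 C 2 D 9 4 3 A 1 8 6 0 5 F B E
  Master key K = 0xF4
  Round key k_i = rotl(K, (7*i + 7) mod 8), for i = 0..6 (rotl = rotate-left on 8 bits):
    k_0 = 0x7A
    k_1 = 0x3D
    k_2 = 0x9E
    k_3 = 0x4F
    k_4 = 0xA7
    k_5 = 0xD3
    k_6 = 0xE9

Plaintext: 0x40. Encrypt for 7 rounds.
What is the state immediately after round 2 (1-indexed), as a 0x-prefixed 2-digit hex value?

s_0 = plaintext = 0x40
s_1 = Round(s_0, k_0) = 0x02
s_2 = Round(s_1, k_1) = 0x2E
s_3 = Round(s_2, k_2) = 0xE5
s_4 = Round(s_3, k_3) = 0x58
s_5 = Round(s_4, k_4) = 0x8B
s_6 = Round(s_5, k_5) = 0xB9
s_7 = Round(s_6, k_6) = 0x9C

0x2E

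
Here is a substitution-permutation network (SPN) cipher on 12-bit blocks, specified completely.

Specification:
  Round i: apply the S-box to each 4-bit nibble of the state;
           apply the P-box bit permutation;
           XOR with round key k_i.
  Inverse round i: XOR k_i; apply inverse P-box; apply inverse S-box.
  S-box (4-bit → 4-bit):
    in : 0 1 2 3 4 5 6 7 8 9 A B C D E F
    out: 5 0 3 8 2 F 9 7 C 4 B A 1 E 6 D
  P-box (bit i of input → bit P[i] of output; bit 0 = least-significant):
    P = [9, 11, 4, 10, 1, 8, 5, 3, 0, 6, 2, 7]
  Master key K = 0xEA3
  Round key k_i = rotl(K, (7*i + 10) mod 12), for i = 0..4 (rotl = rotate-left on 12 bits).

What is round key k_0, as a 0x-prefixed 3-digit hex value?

0xFA8

K = 0xEA3
k_0 = rotl(K, (7*0+10) mod 12) = rotl(K, 10) = 0xFA8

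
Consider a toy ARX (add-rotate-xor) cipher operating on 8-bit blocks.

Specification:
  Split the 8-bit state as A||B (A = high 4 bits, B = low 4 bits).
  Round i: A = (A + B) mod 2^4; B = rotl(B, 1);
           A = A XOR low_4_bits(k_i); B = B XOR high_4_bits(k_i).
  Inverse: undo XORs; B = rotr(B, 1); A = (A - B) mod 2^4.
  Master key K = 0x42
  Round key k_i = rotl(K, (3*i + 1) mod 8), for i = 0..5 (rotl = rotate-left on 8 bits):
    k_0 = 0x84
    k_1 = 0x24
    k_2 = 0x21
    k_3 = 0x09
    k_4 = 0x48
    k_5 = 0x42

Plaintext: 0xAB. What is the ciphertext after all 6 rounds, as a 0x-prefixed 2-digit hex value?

0xF0

s_0 = plaintext = 0xAB
s_1 = Round(s_0, k_0) = 0x1F
s_2 = Round(s_1, k_1) = 0x4D
s_3 = Round(s_2, k_2) = 0x09
s_4 = Round(s_3, k_3) = 0x03
s_5 = Round(s_4, k_4) = 0xB2
s_6 = Round(s_5, k_5) = 0xF0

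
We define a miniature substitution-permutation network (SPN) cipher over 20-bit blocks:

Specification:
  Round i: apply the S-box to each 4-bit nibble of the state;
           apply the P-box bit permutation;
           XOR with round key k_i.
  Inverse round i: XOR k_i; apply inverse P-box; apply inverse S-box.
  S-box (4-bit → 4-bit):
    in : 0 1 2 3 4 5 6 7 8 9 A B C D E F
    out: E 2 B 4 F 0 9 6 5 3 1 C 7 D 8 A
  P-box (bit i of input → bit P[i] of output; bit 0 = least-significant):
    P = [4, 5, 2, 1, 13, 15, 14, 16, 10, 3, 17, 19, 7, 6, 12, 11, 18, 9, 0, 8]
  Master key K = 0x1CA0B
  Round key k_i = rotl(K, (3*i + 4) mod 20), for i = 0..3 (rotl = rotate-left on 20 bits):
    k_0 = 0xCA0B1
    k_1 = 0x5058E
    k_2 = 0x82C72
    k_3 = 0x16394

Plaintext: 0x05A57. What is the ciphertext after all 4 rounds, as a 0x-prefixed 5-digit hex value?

0x60F1A

s_0 = plaintext = 0x05A57
s_1 = Round(s_0, k_0) = 0xCA794
s_2 = Round(s_1, k_1) = 0x3A731
s_3 = Round(s_2, k_2) = 0xA6CDB
s_4 = Round(s_3, k_3) = 0x60F1A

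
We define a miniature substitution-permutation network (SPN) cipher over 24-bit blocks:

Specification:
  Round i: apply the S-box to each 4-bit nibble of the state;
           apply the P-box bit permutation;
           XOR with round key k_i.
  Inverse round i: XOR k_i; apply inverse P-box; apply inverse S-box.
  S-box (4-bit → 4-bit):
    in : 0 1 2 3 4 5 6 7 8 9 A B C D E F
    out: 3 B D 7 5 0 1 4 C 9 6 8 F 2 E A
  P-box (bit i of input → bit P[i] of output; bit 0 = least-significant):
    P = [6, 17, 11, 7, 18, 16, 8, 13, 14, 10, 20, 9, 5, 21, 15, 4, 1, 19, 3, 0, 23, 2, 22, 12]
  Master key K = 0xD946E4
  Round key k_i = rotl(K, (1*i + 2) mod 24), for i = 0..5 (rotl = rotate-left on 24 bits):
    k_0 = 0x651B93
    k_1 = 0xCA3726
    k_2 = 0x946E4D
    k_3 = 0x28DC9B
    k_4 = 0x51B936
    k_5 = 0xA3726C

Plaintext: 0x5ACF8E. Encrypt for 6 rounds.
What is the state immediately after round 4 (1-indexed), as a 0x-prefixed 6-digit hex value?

s_0 = plaintext = 0x5ACF8E
s_1 = Round(s_0, k_0) = 0x4FB42B
s_2 = Round(s_1, k_1) = 0x1656B7
s_3 = Round(s_2, k_2) = 0x14164B
s_4 = Round(s_3, k_3) = 0x8C8D25
s_5 = Round(s_4, k_4) = 0x1D0C2D
s_6 = Round(s_5, k_5) = 0x1D0548

0x8C8D25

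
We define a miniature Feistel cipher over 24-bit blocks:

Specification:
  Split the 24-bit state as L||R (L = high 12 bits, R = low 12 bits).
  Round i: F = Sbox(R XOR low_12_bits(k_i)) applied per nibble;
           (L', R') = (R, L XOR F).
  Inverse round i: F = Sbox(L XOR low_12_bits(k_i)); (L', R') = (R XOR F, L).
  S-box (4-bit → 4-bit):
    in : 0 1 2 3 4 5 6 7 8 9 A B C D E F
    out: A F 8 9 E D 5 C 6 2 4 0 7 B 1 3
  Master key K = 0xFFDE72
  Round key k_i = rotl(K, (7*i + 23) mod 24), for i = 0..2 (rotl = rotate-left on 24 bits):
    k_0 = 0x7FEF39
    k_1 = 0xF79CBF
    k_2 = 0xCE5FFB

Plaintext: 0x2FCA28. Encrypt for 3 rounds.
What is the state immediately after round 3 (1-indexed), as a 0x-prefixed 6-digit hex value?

s_0 = plaintext = 0x2FCA28
s_1 = Round(s_0, k_0) = 0xA28F03
s_2 = Round(s_1, k_1) = 0xF0332F
s_3 = Round(s_2, k_2) = 0x32F8BD

0x32F8BD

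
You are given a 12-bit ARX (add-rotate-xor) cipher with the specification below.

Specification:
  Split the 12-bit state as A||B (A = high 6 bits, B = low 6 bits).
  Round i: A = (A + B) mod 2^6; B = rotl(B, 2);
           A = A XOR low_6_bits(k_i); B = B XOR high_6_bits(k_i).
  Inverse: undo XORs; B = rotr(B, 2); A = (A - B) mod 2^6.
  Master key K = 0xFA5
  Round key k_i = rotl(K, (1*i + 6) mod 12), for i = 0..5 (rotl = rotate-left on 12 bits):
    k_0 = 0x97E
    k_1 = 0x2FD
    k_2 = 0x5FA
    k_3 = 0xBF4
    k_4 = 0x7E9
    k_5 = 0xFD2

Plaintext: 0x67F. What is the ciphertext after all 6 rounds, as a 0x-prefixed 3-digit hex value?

s_0 = plaintext = 0x67F
s_1 = Round(s_0, k_0) = 0x99A
s_2 = Round(s_1, k_1) = 0xF62
s_3 = Round(s_2, k_2) = 0x95D
s_4 = Round(s_3, k_3) = 0xD9A
s_5 = Round(s_4, k_4) = 0xE76
s_6 = Round(s_5, k_5) = 0xF64

0xF64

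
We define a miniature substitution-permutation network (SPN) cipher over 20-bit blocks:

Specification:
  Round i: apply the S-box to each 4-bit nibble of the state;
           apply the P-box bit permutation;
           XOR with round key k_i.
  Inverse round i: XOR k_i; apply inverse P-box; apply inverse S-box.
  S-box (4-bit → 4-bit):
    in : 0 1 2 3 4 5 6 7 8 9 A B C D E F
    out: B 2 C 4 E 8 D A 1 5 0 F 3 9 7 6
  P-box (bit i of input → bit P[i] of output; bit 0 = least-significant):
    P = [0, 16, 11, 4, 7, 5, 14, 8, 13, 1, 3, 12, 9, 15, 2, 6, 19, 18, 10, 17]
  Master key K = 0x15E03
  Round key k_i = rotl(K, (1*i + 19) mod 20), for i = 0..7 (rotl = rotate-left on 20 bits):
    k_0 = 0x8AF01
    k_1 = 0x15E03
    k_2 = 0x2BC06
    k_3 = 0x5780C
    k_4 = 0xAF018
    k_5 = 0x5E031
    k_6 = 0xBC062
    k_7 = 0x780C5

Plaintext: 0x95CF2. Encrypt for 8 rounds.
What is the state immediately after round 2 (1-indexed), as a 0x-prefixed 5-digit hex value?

s_0 = plaintext = 0x95CF2
s_1 = Round(s_0, k_0) = 0x0C373
s_2 = Round(s_1, k_1) = 0xFD52B
s_3 = Round(s_2, k_2) = 0x7E357
s_4 = Round(s_3, k_3) = 0x2FB10
s_5 = Round(s_4, k_4) = 0x94427
s_6 = Round(s_5, k_5) = 0xC356F
s_7 = Round(s_6, k_6) = 0x699E6
s_8 = Round(s_7, k_7) = 0xDEE78

0xFD52B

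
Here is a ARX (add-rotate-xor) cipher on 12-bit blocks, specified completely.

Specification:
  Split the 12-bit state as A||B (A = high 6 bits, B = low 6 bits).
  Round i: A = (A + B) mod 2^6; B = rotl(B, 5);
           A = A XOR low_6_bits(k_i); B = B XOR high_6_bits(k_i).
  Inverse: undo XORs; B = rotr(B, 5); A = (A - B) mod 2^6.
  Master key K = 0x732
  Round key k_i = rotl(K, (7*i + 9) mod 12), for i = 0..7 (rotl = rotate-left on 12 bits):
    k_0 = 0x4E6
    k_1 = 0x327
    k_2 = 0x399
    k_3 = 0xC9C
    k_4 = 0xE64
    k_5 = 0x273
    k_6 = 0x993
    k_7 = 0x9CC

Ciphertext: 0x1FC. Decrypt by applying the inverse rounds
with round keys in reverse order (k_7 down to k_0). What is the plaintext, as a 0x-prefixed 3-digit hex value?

0x89E

s_0 = ciphertext = 0x1FC
s_1 = InvRound(s_0, k_7) = 0x576
s_2 = InvRound(s_1, k_6) = 0x9A0
s_3 = InvRound(s_2, k_5) = 0x093
s_4 = InvRound(s_3, k_4) = 0x455
s_5 = InvRound(s_4, k_3) = 0xF8F
s_6 = InvRound(s_5, k_2) = 0x942
s_7 = InvRound(s_6, k_1) = 0x99C
s_8 = InvRound(s_7, k_0) = 0x89E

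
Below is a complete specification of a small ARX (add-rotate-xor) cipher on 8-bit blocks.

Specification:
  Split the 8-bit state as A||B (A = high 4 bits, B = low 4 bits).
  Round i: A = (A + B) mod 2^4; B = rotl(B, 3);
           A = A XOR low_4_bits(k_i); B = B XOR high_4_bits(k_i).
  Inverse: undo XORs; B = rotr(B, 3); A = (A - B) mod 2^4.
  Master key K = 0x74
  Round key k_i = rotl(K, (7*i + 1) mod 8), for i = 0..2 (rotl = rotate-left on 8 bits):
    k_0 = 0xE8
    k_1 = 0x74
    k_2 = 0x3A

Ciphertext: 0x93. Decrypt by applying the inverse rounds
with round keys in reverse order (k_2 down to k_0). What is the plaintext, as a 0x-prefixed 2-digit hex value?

0x10

s_0 = ciphertext = 0x93
s_1 = InvRound(s_0, k_2) = 0x30
s_2 = InvRound(s_1, k_1) = 0x9E
s_3 = InvRound(s_2, k_0) = 0x10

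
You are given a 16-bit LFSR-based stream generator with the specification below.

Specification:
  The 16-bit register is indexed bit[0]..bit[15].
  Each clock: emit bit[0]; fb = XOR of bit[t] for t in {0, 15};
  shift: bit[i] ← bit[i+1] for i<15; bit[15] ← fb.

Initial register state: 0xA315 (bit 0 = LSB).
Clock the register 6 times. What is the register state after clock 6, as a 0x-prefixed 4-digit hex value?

0x328C

reg_0 = 0xA315
clock 1: out=1, reg = 0x518A
clock 2: out=0, reg = 0x28C5
clock 3: out=1, reg = 0x9462
clock 4: out=0, reg = 0xCA31
clock 5: out=1, reg = 0x6518
clock 6: out=0, reg = 0x328C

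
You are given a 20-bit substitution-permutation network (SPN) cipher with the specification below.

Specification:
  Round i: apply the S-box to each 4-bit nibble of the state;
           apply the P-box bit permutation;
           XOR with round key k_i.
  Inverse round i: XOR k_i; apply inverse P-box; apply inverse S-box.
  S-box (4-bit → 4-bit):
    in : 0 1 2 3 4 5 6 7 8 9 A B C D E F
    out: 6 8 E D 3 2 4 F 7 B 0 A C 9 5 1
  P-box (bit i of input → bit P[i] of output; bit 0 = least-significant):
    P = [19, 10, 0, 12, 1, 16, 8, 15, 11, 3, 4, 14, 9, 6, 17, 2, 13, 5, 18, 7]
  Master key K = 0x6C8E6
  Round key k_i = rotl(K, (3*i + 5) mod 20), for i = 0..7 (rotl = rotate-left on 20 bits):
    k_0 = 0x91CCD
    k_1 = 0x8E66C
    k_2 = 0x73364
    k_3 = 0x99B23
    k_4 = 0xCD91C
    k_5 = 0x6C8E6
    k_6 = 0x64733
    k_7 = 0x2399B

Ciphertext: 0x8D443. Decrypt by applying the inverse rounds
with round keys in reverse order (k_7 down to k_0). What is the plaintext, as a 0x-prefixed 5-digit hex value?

0xC6DEA

s_0 = ciphertext = 0x8D443
s_1 = InvRound(s_0, k_7) = 0xD07C4
s_2 = InvRound(s_1, k_6) = 0xB2C4E
s_3 = InvRound(s_2, k_5) = 0x7ABB4
s_4 = InvRound(s_3, k_4) = 0x9EB5D
s_5 = InvRound(s_4, k_3) = 0x4B2F1
s_6 = InvRound(s_5, k_2) = 0x1C626
s_7 = InvRound(s_6, k_1) = 0xF554F
s_8 = InvRound(s_7, k_0) = 0xC6DEA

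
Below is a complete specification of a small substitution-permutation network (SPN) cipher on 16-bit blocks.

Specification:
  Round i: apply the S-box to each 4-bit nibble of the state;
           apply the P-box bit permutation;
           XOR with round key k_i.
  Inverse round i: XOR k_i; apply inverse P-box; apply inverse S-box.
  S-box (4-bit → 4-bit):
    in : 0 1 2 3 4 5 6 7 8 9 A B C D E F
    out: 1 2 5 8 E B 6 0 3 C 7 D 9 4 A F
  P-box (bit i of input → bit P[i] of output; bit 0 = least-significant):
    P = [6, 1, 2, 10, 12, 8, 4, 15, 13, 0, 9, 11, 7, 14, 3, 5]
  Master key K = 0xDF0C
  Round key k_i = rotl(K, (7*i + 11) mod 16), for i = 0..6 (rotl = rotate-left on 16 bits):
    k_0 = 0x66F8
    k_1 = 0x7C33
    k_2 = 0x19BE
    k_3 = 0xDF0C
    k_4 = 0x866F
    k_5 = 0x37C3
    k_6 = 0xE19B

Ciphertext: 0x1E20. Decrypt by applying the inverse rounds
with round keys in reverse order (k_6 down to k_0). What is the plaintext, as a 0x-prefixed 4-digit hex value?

0x3E3D

s_0 = ciphertext = 0x1E20
s_1 = InvRound(s_0, k_6) = 0xFFFE
s_2 = InvRound(s_1, k_5) = 0x4E9D
s_3 = InvRound(s_2, k_4) = 0x5398
s_4 = InvRound(s_3, k_3) = 0x0399
s_5 = InvRound(s_4, k_2) = 0x3406
s_6 = InvRound(s_5, k_1) = 0xEEDD
s_7 = InvRound(s_6, k_0) = 0x3E3D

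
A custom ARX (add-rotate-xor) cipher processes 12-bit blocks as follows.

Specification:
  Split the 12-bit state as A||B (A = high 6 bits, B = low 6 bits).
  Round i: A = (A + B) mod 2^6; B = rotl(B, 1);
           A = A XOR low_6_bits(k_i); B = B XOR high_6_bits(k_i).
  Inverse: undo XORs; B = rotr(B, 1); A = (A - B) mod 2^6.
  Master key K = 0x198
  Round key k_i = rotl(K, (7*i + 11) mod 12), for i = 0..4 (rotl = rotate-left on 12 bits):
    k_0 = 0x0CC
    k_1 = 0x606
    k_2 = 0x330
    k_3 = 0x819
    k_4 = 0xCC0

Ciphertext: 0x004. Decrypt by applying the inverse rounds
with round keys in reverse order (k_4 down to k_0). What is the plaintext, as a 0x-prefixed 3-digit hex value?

0xBAB

s_0 = ciphertext = 0x004
s_1 = InvRound(s_0, k_4) = 0x17B
s_2 = InvRound(s_1, k_3) = 0xBED
s_3 = InvRound(s_2, k_2) = 0xBF0
s_4 = InvRound(s_3, k_1) = 0x554
s_5 = InvRound(s_4, k_0) = 0xBAB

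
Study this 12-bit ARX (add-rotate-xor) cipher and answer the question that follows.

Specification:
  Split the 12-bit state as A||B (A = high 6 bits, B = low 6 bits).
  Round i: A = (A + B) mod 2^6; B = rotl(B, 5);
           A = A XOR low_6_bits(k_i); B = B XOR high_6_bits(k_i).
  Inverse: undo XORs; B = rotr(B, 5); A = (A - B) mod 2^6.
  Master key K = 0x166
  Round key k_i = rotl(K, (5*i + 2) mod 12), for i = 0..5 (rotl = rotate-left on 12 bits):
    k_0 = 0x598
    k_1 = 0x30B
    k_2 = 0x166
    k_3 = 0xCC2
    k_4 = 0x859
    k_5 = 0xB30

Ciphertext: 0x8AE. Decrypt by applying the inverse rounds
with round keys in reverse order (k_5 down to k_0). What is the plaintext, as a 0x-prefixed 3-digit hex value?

s_0 = ciphertext = 0x8AE
s_1 = InvRound(s_0, k_5) = 0x384
s_2 = InvRound(s_1, k_4) = 0x30B
s_3 = InvRound(s_2, k_3) = 0x771
s_4 = InvRound(s_3, k_2) = 0x4A9
s_5 = InvRound(s_4, k_1) = 0x38B
s_6 = InvRound(s_5, k_0) = 0x73A

0x73A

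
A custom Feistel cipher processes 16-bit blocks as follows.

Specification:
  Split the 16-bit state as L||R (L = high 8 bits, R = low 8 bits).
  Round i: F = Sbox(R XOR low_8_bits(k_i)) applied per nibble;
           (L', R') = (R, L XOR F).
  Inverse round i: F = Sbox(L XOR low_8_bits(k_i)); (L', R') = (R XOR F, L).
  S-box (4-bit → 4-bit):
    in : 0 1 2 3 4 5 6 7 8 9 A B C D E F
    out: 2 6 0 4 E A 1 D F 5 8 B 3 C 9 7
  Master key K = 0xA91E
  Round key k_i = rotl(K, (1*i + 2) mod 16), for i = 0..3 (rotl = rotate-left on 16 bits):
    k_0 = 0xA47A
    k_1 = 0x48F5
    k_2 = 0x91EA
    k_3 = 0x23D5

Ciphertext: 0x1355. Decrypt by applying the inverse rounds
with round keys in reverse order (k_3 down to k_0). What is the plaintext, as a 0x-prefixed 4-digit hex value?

0x3F03

s_0 = ciphertext = 0x1355
s_1 = InvRound(s_0, k_3) = 0x6413
s_2 = InvRound(s_1, k_2) = 0xEA64
s_3 = InvRound(s_2, k_1) = 0x03EA
s_4 = InvRound(s_3, k_0) = 0x3F03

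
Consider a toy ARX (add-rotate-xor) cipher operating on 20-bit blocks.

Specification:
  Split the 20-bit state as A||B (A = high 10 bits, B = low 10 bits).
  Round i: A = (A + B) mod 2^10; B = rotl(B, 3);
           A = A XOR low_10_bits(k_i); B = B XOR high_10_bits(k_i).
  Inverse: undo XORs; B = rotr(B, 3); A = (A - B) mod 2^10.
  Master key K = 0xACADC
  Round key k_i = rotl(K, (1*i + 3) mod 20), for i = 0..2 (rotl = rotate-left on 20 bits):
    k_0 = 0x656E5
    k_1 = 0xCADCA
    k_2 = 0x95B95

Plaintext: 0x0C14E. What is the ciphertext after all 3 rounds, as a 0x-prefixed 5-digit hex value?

0x726F6

s_0 = plaintext = 0x0C14E
s_1 = Round(s_0, k_0) = 0xE6FE7
s_2 = Round(s_1, k_1) = 0x92014
s_3 = Round(s_2, k_2) = 0x726F6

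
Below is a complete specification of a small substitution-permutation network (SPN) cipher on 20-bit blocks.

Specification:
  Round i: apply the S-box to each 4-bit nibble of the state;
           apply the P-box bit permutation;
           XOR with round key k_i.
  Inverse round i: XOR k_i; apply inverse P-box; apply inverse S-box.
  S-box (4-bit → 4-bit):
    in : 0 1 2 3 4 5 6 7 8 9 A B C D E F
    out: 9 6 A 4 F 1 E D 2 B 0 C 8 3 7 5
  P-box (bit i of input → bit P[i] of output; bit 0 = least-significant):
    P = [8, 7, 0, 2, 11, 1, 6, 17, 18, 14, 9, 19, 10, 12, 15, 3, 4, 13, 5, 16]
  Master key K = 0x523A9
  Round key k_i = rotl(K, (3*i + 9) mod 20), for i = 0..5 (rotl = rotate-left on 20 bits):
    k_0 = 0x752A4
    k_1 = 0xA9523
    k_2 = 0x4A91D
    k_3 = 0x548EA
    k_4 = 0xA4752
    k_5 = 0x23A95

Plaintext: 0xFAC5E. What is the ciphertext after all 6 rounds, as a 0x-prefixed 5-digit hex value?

0x13ADD

s_0 = plaintext = 0xFAC5E
s_1 = Round(s_0, k_0) = 0xF5B15
s_2 = Round(s_1, k_1) = 0x29251
s_3 = Round(s_2, k_2) = 0xDD594
s_4 = Round(s_3, k_3) = 0x3757D
s_5 = Round(s_4, k_4) = 0xCCABA
s_6 = Round(s_5, k_5) = 0x13ADD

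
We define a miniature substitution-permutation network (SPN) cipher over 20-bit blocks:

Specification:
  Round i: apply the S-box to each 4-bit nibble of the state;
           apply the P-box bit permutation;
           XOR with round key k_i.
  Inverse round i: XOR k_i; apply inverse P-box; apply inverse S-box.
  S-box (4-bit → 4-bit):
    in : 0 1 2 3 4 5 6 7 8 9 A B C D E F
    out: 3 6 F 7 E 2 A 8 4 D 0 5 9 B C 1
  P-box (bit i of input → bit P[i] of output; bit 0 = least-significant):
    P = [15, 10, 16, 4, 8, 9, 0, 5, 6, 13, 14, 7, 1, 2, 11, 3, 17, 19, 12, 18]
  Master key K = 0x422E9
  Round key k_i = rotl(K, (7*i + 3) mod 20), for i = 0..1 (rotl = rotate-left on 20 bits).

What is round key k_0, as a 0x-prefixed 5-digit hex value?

K = 0x422E9
k_0 = rotl(K, (7*0+3) mod 20) = rotl(K, 3) = 0x1174A

0x1174A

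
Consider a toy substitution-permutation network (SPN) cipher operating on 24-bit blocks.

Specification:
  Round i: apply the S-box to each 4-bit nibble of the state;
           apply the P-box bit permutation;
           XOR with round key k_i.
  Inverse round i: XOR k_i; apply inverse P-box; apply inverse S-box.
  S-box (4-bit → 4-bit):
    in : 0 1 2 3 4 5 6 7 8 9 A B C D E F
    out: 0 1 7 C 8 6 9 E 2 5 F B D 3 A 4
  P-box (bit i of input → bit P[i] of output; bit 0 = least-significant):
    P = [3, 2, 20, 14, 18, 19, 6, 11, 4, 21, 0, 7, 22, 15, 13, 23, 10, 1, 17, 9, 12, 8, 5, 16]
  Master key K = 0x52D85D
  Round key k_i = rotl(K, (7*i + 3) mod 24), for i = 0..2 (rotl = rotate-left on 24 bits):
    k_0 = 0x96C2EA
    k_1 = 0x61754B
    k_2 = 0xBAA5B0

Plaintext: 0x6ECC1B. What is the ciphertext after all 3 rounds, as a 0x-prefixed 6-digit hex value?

0x879272

s_0 = plaintext = 0x6ECC1B
s_1 = Round(s_0, k_0) = 0x53B075
s_2 = Round(s_1, k_1) = 0xBBFE2F
s_3 = Round(s_2, k_2) = 0x879272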